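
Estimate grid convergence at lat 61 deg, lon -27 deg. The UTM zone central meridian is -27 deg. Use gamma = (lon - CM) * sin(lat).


gamma = (-27 - -27) * sin(61) = 0 * 0.87462 = 0.0 degrees

0.0 degrees


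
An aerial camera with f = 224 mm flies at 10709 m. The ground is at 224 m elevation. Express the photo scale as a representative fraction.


scale = f / (H - h) = 224 mm / 10485 m = 224 / 10485000 = 1:46808

1:46808


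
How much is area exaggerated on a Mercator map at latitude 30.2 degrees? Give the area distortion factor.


area_distortion = 1/cos^2(30.2) = 1.339

1.339


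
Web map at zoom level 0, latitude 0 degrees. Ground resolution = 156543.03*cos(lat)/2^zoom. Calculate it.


res = 156543.03 * cos(0) / 2^0 = 156543.03 * 1.0 / 1 = 156543.03 m/pixel

156543.03 m/pixel


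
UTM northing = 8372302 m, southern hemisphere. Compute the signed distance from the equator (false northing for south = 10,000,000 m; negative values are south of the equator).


For southern: actual = 8372302 - 10000000 = -1627698 m

-1627698 m


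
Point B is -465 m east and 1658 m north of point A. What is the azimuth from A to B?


az = atan2(-465, 1658) = -15.7 deg
adjusted to 0-360: 344.3 degrees

344.3 degrees


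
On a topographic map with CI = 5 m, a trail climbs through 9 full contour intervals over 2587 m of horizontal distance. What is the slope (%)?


elevation change = 9 * 5 = 45 m
slope = 45 / 2587 * 100 = 1.7%

1.7%


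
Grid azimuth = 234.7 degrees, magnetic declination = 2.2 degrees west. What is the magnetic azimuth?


magnetic azimuth = grid azimuth - declination (east +ve)
mag_az = 234.7 - -2.2 = 236.9 degrees

236.9 degrees


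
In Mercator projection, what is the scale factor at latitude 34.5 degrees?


SF = 1 / cos(34.5) = 1 / 0.824126 = 1.213

1.213


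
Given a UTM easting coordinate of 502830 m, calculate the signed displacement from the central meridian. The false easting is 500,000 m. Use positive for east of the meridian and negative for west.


displacement = 502830 - 500000 = 2830 m

2830 m


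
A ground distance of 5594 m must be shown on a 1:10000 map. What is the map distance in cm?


map_cm = 5594 * 100 / 10000 = 55.94 cm

55.94 cm


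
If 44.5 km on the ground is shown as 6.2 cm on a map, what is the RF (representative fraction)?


ground = 44.5 km = 4450000 cm; RF denominator = ground / map = 4450000 / 6.2 ≈ 717742; RF = 1:717742

1:717742


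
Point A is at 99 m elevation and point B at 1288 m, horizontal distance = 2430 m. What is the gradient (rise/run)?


gradient = (1288 - 99) / 2430 = 1189 / 2430 = 0.4893

0.4893


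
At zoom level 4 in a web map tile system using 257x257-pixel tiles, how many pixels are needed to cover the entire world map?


tiles per axis = 2^4 = 16
total tiles = 16^2 = 256
pixels per axis = 16 * 257 = 4112
total pixels = 4112^2 = 16908544

16908544 pixels


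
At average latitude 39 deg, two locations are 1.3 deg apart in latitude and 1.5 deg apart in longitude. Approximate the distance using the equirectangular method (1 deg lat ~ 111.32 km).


dlat_km = 1.3 * 111.32 = 144.716
dlon_km = 1.5 * 111.32 * cos(39) ≈ 129.768
dist = sqrt(144.716^2 + 129.768^2) ≈ 194.4 km

194.4 km


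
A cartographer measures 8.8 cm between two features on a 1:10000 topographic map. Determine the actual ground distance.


ground = 8.8 cm * 10000 / 100 = 880.0 m

880.0 m


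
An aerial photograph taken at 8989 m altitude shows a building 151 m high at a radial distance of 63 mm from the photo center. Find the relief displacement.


d = h * r / H = 151 * 63 / 8989 = 1.06 mm

1.06 mm


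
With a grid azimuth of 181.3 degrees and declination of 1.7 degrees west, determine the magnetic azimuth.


magnetic azimuth = grid azimuth - declination (east +ve)
mag_az = 181.3 - -1.7 = 183.0 degrees

183.0 degrees


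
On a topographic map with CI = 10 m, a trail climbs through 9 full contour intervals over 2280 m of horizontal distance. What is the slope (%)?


elevation change = 9 * 10 = 90 m
slope = 90 / 2280 * 100 = 3.9%

3.9%


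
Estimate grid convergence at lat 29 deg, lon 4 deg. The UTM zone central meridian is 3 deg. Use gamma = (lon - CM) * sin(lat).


gamma = (4 - 3) * sin(29) = 1 * 0.48481 = 0.485 degrees

0.485 degrees


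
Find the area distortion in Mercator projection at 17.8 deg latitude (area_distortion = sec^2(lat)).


area_distortion = 1/cos^2(17.8) = 1.103

1.103


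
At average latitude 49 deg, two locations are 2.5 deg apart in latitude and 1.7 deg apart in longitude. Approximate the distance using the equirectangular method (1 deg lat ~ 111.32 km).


dlat_km = 2.5 * 111.32 = 278.3
dlon_km = 1.7 * 111.32 * cos(49) ≈ 124.155
dist = sqrt(278.3^2 + 124.155^2) ≈ 304.7 km

304.7 km


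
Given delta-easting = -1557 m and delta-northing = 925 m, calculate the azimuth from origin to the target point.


az = atan2(-1557, 925) = -59.3 deg
adjusted to 0-360: 300.7 degrees

300.7 degrees


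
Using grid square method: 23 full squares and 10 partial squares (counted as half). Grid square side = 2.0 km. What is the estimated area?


effective squares = 23 + 10 * 0.5 = 28.0
area = 28.0 * 4.0 = 112.0 km^2

112.0 km^2


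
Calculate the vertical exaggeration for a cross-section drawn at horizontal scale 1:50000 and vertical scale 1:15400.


VE = horizontal_scale / vertical_scale = 50000 / 15400 ≈ 3.2

3.2x


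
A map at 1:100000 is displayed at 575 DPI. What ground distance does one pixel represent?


pixel_cm = 2.54 / 575 ≈ 0.004417 cm
ground = pixel_cm * 100000 / 100 = 2.54 * 100000 / (575 * 100) = 254000 / 57500 ≈ 4.42 m

4.42 m


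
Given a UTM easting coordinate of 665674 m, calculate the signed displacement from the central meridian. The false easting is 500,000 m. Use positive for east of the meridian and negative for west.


displacement = 665674 - 500000 = 165674 m

165674 m


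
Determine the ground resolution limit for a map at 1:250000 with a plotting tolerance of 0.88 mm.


ground = 0.88 mm * 250000 / 1000 = 220.0 m

220.0 m


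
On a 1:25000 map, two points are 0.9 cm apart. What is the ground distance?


ground = 0.9 cm * 25000 / 100 = 225.0 m

225.0 m


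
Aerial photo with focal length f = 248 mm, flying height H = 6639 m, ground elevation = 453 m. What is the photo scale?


scale = f / (H - h) = 248 mm / 6186 m = 248 / 6186000 = 1:24944

1:24944


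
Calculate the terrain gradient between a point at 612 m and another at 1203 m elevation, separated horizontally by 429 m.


gradient = (1203 - 612) / 429 = 591 / 429 = 1.3776

1.3776


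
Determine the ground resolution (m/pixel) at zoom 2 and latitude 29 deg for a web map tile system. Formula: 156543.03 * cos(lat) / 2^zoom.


res = 156543.03 * cos(29) / 2^2 = 156543.03 * 0.87461971 / 4 = 34228.9 m/pixel

34228.9 m/pixel


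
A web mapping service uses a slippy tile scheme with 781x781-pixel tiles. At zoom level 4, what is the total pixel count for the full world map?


tiles per axis = 2^4 = 16
total tiles = 16^2 = 256
pixels per axis = 16 * 781 = 12496
total pixels = 12496^2 = 156150016

156150016 pixels


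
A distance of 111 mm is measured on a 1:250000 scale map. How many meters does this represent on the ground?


ground = 111 mm * 250000 / 1000 = 27750.0 m

27750.0 m


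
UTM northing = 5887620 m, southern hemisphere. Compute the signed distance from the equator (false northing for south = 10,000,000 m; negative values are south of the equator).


For southern: actual = 5887620 - 10000000 = -4112380 m

-4112380 m


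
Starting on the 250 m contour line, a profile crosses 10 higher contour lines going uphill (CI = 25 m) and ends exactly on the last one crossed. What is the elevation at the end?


elevation = 250 + 10 * 25 = 500 m

500 m


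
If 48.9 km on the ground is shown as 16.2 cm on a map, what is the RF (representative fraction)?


ground = 48.9 km = 4890000 cm; RF denominator = ground / map = 4890000 / 16.2 ≈ 301852; RF = 1:301852

1:301852


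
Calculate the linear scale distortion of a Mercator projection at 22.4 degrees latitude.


SF = 1 / cos(22.4) = 1 / 0.924546 = 1.082

1.082


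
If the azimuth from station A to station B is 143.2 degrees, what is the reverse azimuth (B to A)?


back azimuth = (143.2 + 180) mod 360 = 323.2 degrees

323.2 degrees


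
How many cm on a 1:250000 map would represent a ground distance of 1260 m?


map_cm = 1260 * 100 / 250000 = 0.504 cm ≈ 0.5 cm

0.5 cm


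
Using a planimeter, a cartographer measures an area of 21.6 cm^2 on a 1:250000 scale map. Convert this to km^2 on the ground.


ground_area = 21.6 * (250000/100)^2 = 135000000.0 m^2 = 135.0 km^2

135.0 km^2


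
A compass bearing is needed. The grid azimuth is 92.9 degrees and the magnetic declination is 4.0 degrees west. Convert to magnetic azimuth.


magnetic azimuth = grid azimuth - declination (east +ve)
mag_az = 92.9 - -4.0 = 96.9 degrees

96.9 degrees


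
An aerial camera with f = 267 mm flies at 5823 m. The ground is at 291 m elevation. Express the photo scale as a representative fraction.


scale = f / (H - h) = 267 mm / 5532 m = 267 / 5532000 = 1:20719

1:20719


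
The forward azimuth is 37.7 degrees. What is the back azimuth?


back azimuth = (37.7 + 180) mod 360 = 217.7 degrees

217.7 degrees


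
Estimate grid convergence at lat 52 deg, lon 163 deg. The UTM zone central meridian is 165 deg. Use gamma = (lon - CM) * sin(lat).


gamma = (163 - 165) * sin(52) = -2 * 0.788011 = -1.576 degrees

-1.576 degrees


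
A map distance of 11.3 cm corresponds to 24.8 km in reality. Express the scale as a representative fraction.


ground = 24.8 km = 2480000 cm; RF denominator = ground / map = 2480000 / 11.3 ≈ 219469; RF = 1:219469

1:219469


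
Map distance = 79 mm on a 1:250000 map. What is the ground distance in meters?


ground = 79 mm * 250000 / 1000 = 19750.0 m

19750.0 m


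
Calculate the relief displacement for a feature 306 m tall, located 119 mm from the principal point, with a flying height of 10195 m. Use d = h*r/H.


d = h * r / H = 306 * 119 / 10195 = 3.57 mm

3.57 mm


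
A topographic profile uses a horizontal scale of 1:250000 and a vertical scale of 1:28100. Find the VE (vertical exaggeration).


VE = horizontal_scale / vertical_scale = 250000 / 28100 ≈ 8.9

8.9x


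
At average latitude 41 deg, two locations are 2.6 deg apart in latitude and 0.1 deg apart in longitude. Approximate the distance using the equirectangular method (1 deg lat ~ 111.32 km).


dlat_km = 2.6 * 111.32 = 289.432
dlon_km = 0.1 * 111.32 * cos(41) ≈ 8.401
dist = sqrt(289.432^2 + 8.401^2) ≈ 289.6 km

289.6 km


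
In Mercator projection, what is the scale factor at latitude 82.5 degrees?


SF = 1 / cos(82.5) = 1 / 0.130526 = 7.661

7.661


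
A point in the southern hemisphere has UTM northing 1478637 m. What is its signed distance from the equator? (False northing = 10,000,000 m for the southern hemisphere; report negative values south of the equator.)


For southern: actual = 1478637 - 10000000 = -8521363 m

-8521363 m


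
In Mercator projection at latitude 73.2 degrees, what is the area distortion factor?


area_distortion = 1/cos^2(73.2) = 11.97

11.97


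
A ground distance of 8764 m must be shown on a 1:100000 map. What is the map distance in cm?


map_cm = 8764 * 100 / 100000 = 8.764 cm ≈ 8.76 cm

8.76 cm


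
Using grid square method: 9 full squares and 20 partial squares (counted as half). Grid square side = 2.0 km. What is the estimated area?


effective squares = 9 + 20 * 0.5 = 19.0
area = 19.0 * 4.0 = 76.0 km^2

76.0 km^2


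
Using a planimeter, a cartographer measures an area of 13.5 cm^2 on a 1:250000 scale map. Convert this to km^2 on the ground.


ground_area = 13.5 * (250000/100)^2 = 84375000.0 m^2 = 84.375 km^2

84.375 km^2


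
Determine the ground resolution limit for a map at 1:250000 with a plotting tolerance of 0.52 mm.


ground = 0.52 mm * 250000 / 1000 = 130.0 m

130.0 m


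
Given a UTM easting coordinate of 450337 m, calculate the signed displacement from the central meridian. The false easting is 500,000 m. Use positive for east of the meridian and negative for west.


displacement = 450337 - 500000 = -49663 m

-49663 m


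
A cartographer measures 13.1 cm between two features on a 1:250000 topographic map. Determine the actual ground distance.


ground = 13.1 cm * 250000 / 100 = 32750.0 m = 32.75 km

32.75 km


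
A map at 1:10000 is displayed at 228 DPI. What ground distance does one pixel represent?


pixel_cm = 2.54 / 228 ≈ 0.01114 cm
ground = pixel_cm * 10000 / 100 = 2.54 * 10000 / (228 * 100) = 25400 / 22800 ≈ 1.11 m

1.11 m


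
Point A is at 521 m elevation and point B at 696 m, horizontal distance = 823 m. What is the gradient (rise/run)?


gradient = (696 - 521) / 823 = 175 / 823 = 0.2126

0.2126


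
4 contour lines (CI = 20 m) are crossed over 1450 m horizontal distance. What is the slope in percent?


elevation change = 4 * 20 = 80 m
slope = 80 / 1450 * 100 = 5.5%

5.5%


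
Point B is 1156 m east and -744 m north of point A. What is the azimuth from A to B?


az = atan2(1156, -744) = 122.8 deg
adjusted to 0-360: 122.8 degrees

122.8 degrees


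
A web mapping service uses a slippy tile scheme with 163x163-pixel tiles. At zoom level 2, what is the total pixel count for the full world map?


tiles per axis = 2^2 = 4
total tiles = 4^2 = 16
pixels per axis = 4 * 163 = 652
total pixels = 652^2 = 425104

425104 pixels


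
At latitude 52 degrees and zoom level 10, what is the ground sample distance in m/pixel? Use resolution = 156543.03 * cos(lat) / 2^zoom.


res = 156543.03 * cos(52) / 2^10 = 156543.03 * 0.61566148 / 1024 = 94.12 m/pixel

94.12 m/pixel


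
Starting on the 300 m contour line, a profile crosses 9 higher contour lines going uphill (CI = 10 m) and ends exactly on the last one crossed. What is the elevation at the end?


elevation = 300 + 9 * 10 = 390 m

390 m


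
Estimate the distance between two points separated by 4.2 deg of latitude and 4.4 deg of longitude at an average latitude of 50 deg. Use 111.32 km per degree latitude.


dlat_km = 4.2 * 111.32 = 467.544
dlon_km = 4.4 * 111.32 * cos(50) ≈ 314.843
dist = sqrt(467.544^2 + 314.843^2) ≈ 563.7 km

563.7 km


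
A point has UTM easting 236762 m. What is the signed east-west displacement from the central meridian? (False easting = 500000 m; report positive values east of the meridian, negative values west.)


displacement = 236762 - 500000 = -263238 m

-263238 m


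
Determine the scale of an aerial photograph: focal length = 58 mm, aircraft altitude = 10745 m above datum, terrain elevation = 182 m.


scale = f / (H - h) = 58 mm / 10563 m = 58 / 10563000 = 1:182121

1:182121


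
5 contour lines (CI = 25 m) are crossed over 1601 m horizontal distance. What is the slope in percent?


elevation change = 5 * 25 = 125 m
slope = 125 / 1601 * 100 = 7.8%

7.8%


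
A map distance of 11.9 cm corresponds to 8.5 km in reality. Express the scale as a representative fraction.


ground = 8.5 km = 850000 cm; RF denominator = ground / map = 850000 / 11.9 ≈ 71429; RF = 1:71429

1:71429


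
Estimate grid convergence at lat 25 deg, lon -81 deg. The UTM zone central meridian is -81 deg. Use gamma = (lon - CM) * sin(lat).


gamma = (-81 - -81) * sin(25) = 0 * 0.422618 = 0.0 degrees

0.0 degrees


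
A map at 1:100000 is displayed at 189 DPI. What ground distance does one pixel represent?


pixel_cm = 2.54 / 189 ≈ 0.013439 cm
ground = pixel_cm * 100000 / 100 = 2.54 * 100000 / (189 * 100) = 254000 / 18900 ≈ 13.44 m

13.44 m


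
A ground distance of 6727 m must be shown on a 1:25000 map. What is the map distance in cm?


map_cm = 6727 * 100 / 25000 = 26.908 cm ≈ 26.91 cm

26.91 cm


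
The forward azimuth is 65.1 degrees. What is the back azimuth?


back azimuth = (65.1 + 180) mod 360 = 245.1 degrees

245.1 degrees


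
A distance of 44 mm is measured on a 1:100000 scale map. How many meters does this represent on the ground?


ground = 44 mm * 100000 / 1000 = 4400.0 m

4400.0 m


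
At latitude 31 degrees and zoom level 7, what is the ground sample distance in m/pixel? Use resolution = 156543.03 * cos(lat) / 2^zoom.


res = 156543.03 * cos(31) / 2^7 = 156543.03 * 0.8571673 / 128 = 1048.31 m/pixel

1048.31 m/pixel


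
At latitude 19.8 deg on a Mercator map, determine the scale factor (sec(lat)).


SF = 1 / cos(19.8) = 1 / 0.940881 = 1.063

1.063


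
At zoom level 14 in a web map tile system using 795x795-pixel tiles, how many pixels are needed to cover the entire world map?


tiles per axis = 2^14 = 16384
total tiles = 16384^2 = 268435456
pixels per axis = 16384 * 795 = 13025280
total pixels = 13025280^2 = 169657919078400

169657919078400 pixels


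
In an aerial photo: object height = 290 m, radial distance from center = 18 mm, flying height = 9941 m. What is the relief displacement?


d = h * r / H = 290 * 18 / 9941 = 0.53 mm

0.53 mm


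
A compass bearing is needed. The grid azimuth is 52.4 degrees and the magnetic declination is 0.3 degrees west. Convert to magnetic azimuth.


magnetic azimuth = grid azimuth - declination (east +ve)
mag_az = 52.4 - -0.3 = 52.7 degrees

52.7 degrees


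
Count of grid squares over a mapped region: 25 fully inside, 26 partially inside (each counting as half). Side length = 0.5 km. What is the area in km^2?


effective squares = 25 + 26 * 0.5 = 38.0
area = 38.0 * 0.25 = 9.5 km^2

9.5 km^2


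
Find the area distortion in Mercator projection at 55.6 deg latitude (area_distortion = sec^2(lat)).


area_distortion = 1/cos^2(55.6) = 3.133

3.133


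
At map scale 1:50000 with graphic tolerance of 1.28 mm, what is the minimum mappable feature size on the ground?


ground = 1.28 mm * 50000 / 1000 = 64.0 m

64.0 m


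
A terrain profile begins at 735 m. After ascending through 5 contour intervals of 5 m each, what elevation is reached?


elevation = 735 + 5 * 5 = 760 m

760 m


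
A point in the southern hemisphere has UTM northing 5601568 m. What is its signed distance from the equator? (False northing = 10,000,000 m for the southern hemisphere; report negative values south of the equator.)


For southern: actual = 5601568 - 10000000 = -4398432 m

-4398432 m


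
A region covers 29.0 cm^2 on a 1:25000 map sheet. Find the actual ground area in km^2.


ground_area = 29.0 * (25000/100)^2 = 1812500.0 m^2 = 1.8125 km^2 ≈ 1.813 km^2

1.813 km^2


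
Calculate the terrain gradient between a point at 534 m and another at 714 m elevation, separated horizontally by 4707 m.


gradient = (714 - 534) / 4707 = 180 / 4707 = 0.0382

0.0382


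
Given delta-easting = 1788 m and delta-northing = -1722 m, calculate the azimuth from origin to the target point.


az = atan2(1788, -1722) = 133.9 deg
adjusted to 0-360: 133.9 degrees

133.9 degrees


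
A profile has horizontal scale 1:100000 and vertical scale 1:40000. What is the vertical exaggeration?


VE = horizontal_scale / vertical_scale = 100000 / 40000 = 2.5

2.5x


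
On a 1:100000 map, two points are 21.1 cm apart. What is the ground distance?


ground = 21.1 cm * 100000 / 100 = 21100.0 m = 21.1 km

21.1 km


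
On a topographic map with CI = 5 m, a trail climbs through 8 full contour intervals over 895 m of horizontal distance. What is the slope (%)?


elevation change = 8 * 5 = 40 m
slope = 40 / 895 * 100 = 4.5%

4.5%


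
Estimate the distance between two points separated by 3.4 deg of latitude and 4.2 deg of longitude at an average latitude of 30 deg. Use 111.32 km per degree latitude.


dlat_km = 3.4 * 111.32 = 378.488
dlon_km = 4.2 * 111.32 * cos(30) ≈ 404.905
dist = sqrt(378.488^2 + 404.905^2) ≈ 554.3 km

554.3 km


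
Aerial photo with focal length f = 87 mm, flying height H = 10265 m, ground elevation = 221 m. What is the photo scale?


scale = f / (H - h) = 87 mm / 10044 m = 87 / 10044000 = 1:115448

1:115448


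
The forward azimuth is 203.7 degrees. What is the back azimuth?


back azimuth = (203.7 + 180) mod 360 = 23.7 degrees

23.7 degrees


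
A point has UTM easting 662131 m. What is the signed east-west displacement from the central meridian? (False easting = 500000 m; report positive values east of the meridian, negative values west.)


displacement = 662131 - 500000 = 162131 m

162131 m


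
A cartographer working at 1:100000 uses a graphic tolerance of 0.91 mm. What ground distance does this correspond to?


ground = 0.91 mm * 100000 / 1000 = 91.0 m

91.0 m


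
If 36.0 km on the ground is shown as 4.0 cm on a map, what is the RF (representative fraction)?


ground = 36.0 km = 3600000 cm; RF denominator = ground / map = 3600000 / 4.0 = 900000; RF = 1:900000

1:900000


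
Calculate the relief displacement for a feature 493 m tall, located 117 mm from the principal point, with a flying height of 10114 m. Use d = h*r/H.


d = h * r / H = 493 * 117 / 10114 = 5.7 mm

5.7 mm


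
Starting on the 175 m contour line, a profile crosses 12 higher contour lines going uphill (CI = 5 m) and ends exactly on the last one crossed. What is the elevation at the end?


elevation = 175 + 12 * 5 = 235 m

235 m


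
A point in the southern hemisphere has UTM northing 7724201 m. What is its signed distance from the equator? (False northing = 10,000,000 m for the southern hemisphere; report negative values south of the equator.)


For southern: actual = 7724201 - 10000000 = -2275799 m

-2275799 m


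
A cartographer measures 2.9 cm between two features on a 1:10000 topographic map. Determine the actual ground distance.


ground = 2.9 cm * 10000 / 100 = 290.0 m

290.0 m


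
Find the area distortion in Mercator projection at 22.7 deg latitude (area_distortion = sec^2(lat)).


area_distortion = 1/cos^2(22.7) = 1.175

1.175


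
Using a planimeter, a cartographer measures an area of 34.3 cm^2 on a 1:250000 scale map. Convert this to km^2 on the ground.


ground_area = 34.3 * (250000/100)^2 = 214375000.0 m^2 = 214.375 km^2

214.375 km^2


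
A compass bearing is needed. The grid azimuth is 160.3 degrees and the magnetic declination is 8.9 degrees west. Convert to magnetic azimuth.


magnetic azimuth = grid azimuth - declination (east +ve)
mag_az = 160.3 - -8.9 = 169.2 degrees

169.2 degrees


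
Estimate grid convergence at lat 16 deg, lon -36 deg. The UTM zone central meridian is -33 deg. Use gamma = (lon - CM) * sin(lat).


gamma = (-36 - -33) * sin(16) = -3 * 0.275637 = -0.827 degrees

-0.827 degrees


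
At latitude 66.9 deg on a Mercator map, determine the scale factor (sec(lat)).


SF = 1 / cos(66.9) = 1 / 0.392337 = 2.549

2.549


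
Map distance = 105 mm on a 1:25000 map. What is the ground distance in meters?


ground = 105 mm * 25000 / 1000 = 2625.0 m

2625.0 m


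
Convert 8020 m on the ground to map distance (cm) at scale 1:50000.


map_cm = 8020 * 100 / 50000 = 16.04 cm

16.04 cm


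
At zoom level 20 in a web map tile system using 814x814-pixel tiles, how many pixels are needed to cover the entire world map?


tiles per axis = 2^20 = 1048576
total tiles = 1048576^2 = 1099511627776
pixels per axis = 1048576 * 814 = 853540864
total pixels = 853540864^2 = 728532006517866496

728532006517866496 pixels


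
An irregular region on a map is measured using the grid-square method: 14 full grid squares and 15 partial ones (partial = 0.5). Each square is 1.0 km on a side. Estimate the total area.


effective squares = 14 + 15 * 0.5 = 21.5
area = 21.5 * 1.0 = 21.5 km^2

21.5 km^2


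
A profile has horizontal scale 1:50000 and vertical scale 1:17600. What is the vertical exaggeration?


VE = horizontal_scale / vertical_scale = 50000 / 17600 ≈ 2.8

2.8x


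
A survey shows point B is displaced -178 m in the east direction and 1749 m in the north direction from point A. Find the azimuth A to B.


az = atan2(-178, 1749) = -5.8 deg
adjusted to 0-360: 354.2 degrees

354.2 degrees


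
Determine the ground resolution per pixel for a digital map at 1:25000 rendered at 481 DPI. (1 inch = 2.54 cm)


pixel_cm = 2.54 / 481 ≈ 0.005281 cm
ground = pixel_cm * 25000 / 100 = 2.54 * 25000 / (481 * 100) = 63500 / 48100 ≈ 1.32 m

1.32 m


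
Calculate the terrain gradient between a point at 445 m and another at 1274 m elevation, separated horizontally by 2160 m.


gradient = (1274 - 445) / 2160 = 829 / 2160 = 0.3838

0.3838


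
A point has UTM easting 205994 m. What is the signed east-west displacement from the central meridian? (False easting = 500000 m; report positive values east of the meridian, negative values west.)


displacement = 205994 - 500000 = -294006 m

-294006 m


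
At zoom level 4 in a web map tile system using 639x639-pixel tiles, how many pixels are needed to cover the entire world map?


tiles per axis = 2^4 = 16
total tiles = 16^2 = 256
pixels per axis = 16 * 639 = 10224
total pixels = 10224^2 = 104530176

104530176 pixels


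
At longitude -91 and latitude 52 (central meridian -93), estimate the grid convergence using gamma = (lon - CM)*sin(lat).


gamma = (-91 - -93) * sin(52) = 2 * 0.788011 = 1.576 degrees

1.576 degrees


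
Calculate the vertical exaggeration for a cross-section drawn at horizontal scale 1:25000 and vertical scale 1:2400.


VE = horizontal_scale / vertical_scale = 25000 / 2400 ≈ 10.4

10.4x


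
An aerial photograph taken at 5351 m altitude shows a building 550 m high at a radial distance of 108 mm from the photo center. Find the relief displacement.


d = h * r / H = 550 * 108 / 5351 = 11.1 mm

11.1 mm


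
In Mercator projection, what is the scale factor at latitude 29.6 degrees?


SF = 1 / cos(29.6) = 1 / 0.869495 = 1.15

1.15


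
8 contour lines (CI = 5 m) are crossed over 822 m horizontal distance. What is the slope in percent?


elevation change = 8 * 5 = 40 m
slope = 40 / 822 * 100 = 4.9%

4.9%


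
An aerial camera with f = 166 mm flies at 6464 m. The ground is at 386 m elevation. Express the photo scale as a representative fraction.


scale = f / (H - h) = 166 mm / 6078 m = 166 / 6078000 = 1:36614

1:36614


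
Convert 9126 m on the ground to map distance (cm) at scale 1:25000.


map_cm = 9126 * 100 / 25000 = 36.504 cm ≈ 36.5 cm

36.5 cm


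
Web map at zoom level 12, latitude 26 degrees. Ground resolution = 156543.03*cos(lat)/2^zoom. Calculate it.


res = 156543.03 * cos(26) / 2^12 = 156543.03 * 0.89879405 / 4096 = 34.35 m/pixel

34.35 m/pixel


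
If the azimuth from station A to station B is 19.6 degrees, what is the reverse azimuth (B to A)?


back azimuth = (19.6 + 180) mod 360 = 199.6 degrees

199.6 degrees


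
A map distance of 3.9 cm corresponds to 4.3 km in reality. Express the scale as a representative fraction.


ground = 4.3 km = 430000 cm; RF denominator = ground / map = 430000 / 3.9 ≈ 110256; RF = 1:110256

1:110256


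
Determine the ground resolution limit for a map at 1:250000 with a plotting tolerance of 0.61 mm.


ground = 0.61 mm * 250000 / 1000 = 152.5 m

152.5 m


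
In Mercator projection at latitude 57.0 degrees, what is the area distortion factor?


area_distortion = 1/cos^2(57.0) = 3.371

3.371


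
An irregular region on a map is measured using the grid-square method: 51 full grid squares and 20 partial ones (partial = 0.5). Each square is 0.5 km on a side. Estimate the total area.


effective squares = 51 + 20 * 0.5 = 61.0
area = 61.0 * 0.25 = 15.25 km^2

15.25 km^2


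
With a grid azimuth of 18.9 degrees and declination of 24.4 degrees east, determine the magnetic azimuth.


magnetic azimuth = grid azimuth - declination (east +ve)
mag_az = 18.9 - 24.4 = 354.5 degrees

354.5 degrees


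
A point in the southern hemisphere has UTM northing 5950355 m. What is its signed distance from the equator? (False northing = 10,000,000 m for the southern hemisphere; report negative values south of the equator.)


For southern: actual = 5950355 - 10000000 = -4049645 m

-4049645 m


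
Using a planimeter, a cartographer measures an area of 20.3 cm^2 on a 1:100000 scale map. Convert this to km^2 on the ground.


ground_area = 20.3 * (100000/100)^2 = 20300000.0 m^2 = 20.3 km^2

20.3 km^2


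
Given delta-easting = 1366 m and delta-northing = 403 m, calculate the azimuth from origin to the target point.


az = atan2(1366, 403) = 73.6 deg
adjusted to 0-360: 73.6 degrees

73.6 degrees


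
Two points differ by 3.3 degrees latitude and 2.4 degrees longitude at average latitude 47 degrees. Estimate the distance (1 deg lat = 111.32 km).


dlat_km = 3.3 * 111.32 = 367.356
dlon_km = 2.4 * 111.32 * cos(47) ≈ 182.208
dist = sqrt(367.356^2 + 182.208^2) ≈ 410.1 km

410.1 km


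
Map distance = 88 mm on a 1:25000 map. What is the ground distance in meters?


ground = 88 mm * 25000 / 1000 = 2200.0 m

2200.0 m


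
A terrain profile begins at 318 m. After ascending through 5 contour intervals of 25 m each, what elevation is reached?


elevation = 318 + 5 * 25 = 443 m

443 m


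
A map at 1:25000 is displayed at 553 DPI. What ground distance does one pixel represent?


pixel_cm = 2.54 / 553 ≈ 0.004593 cm
ground = pixel_cm * 25000 / 100 = 2.54 * 25000 / (553 * 100) = 63500 / 55300 ≈ 1.15 m

1.15 m


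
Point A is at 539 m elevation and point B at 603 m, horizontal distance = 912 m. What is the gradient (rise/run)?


gradient = (603 - 539) / 912 = 64 / 912 = 0.0702

0.0702


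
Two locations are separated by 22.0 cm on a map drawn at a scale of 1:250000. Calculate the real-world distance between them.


ground = 22.0 cm * 250000 / 100 = 55000.0 m = 55.0 km

55.0 km


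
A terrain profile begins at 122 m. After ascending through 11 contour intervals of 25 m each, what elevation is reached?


elevation = 122 + 11 * 25 = 397 m

397 m


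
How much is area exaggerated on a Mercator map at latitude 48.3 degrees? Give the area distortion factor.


area_distortion = 1/cos^2(48.3) = 2.26

2.26


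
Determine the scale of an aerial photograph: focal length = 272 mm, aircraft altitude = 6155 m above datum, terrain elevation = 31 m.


scale = f / (H - h) = 272 mm / 6124 m = 272 / 6124000 = 1:22515

1:22515


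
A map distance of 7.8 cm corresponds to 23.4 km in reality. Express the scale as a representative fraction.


ground = 23.4 km = 2340000 cm; RF denominator = ground / map = 2340000 / 7.8 = 300000; RF = 1:300000

1:300000


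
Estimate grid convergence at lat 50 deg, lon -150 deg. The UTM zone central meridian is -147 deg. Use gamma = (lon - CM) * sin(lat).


gamma = (-150 - -147) * sin(50) = -3 * 0.766044 = -2.298 degrees

-2.298 degrees


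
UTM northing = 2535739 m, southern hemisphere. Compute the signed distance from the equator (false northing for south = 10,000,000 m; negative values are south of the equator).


For southern: actual = 2535739 - 10000000 = -7464261 m

-7464261 m


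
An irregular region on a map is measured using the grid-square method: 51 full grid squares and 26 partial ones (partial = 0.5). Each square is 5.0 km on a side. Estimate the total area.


effective squares = 51 + 26 * 0.5 = 64.0
area = 64.0 * 25.0 = 1600.0 km^2

1600.0 km^2


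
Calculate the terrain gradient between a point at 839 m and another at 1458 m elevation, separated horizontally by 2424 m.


gradient = (1458 - 839) / 2424 = 619 / 2424 = 0.2554

0.2554


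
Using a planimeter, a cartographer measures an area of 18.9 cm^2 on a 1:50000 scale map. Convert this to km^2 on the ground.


ground_area = 18.9 * (50000/100)^2 = 4725000.0 m^2 = 4.725 km^2

4.725 km^2


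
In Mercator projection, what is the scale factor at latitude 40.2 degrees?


SF = 1 / cos(40.2) = 1 / 0.763796 = 1.309

1.309


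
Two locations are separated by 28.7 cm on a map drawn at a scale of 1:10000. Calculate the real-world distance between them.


ground = 28.7 cm * 10000 / 100 = 2870.0 m = 2.87 km

2.87 km


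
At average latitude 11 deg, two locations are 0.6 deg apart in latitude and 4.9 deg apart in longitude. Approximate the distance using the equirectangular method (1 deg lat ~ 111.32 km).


dlat_km = 0.6 * 111.32 = 66.792
dlon_km = 4.9 * 111.32 * cos(11) ≈ 535.446
dist = sqrt(66.792^2 + 535.446^2) ≈ 539.6 km

539.6 km


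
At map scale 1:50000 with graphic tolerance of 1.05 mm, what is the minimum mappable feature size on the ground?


ground = 1.05 mm * 50000 / 1000 = 52.5 m

52.5 m


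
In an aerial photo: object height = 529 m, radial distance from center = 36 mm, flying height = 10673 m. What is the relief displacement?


d = h * r / H = 529 * 36 / 10673 = 1.78 mm

1.78 mm


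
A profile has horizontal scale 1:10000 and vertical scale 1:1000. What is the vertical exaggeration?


VE = horizontal_scale / vertical_scale = 10000 / 1000 = 10.0

10.0x


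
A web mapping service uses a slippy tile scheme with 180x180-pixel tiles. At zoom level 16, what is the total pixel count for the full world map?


tiles per axis = 2^16 = 65536
total tiles = 65536^2 = 4294967296
pixels per axis = 65536 * 180 = 11796480
total pixels = 11796480^2 = 139156940390400

139156940390400 pixels


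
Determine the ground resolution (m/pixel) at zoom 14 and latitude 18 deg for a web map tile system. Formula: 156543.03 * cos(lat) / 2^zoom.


res = 156543.03 * cos(18) / 2^14 = 156543.03 * 0.95105652 / 16384 = 9.09 m/pixel

9.09 m/pixel


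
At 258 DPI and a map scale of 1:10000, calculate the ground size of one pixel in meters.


pixel_cm = 2.54 / 258 ≈ 0.009845 cm
ground = pixel_cm * 10000 / 100 = 2.54 * 10000 / (258 * 100) = 25400 / 25800 ≈ 0.98 m

0.98 m


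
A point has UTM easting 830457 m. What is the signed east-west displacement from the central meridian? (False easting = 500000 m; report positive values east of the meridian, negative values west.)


displacement = 830457 - 500000 = 330457 m

330457 m


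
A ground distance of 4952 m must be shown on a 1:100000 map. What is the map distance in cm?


map_cm = 4952 * 100 / 100000 = 4.952 cm ≈ 4.95 cm

4.95 cm


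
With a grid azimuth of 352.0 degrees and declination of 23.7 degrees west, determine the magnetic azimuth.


magnetic azimuth = grid azimuth - declination (east +ve)
mag_az = 352.0 - -23.7 = 15.7 degrees

15.7 degrees


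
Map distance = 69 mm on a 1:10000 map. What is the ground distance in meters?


ground = 69 mm * 10000 / 1000 = 690.0 m

690.0 m


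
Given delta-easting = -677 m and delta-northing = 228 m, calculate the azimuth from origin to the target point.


az = atan2(-677, 228) = -71.4 deg
adjusted to 0-360: 288.6 degrees

288.6 degrees


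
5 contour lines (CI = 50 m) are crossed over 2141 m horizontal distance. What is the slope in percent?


elevation change = 5 * 50 = 250 m
slope = 250 / 2141 * 100 = 11.7%

11.7%


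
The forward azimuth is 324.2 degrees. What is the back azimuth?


back azimuth = (324.2 + 180) mod 360 = 144.2 degrees

144.2 degrees


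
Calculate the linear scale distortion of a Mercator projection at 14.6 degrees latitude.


SF = 1 / cos(14.6) = 1 / 0.967709 = 1.033

1.033


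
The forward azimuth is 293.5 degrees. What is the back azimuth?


back azimuth = (293.5 + 180) mod 360 = 113.5 degrees

113.5 degrees


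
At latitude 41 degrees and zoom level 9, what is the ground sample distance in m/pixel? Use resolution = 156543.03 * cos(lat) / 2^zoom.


res = 156543.03 * cos(41) / 2^9 = 156543.03 * 0.75470958 / 512 = 230.75 m/pixel

230.75 m/pixel


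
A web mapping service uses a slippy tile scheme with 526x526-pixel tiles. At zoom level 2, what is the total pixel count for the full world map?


tiles per axis = 2^2 = 4
total tiles = 4^2 = 16
pixels per axis = 4 * 526 = 2104
total pixels = 2104^2 = 4426816

4426816 pixels


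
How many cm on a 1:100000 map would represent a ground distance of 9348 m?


map_cm = 9348 * 100 / 100000 = 9.348 cm ≈ 9.35 cm

9.35 cm


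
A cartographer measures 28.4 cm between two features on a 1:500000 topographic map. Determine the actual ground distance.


ground = 28.4 cm * 500000 / 100 = 142000.0 m = 142.0 km

142.0 km


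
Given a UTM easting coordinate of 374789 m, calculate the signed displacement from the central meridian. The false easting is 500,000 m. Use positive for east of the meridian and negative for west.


displacement = 374789 - 500000 = -125211 m

-125211 m


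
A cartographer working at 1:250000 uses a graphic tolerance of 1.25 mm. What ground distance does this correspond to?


ground = 1.25 mm * 250000 / 1000 = 312.5 m

312.5 m


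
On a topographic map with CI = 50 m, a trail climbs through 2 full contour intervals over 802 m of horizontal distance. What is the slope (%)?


elevation change = 2 * 50 = 100 m
slope = 100 / 802 * 100 = 12.5%

12.5%


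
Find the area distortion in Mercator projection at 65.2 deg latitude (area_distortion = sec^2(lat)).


area_distortion = 1/cos^2(65.2) = 5.684

5.684


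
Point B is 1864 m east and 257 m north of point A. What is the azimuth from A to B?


az = atan2(1864, 257) = 82.1 deg
adjusted to 0-360: 82.1 degrees

82.1 degrees


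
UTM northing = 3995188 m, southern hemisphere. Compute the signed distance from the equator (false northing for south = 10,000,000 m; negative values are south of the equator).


For southern: actual = 3995188 - 10000000 = -6004812 m

-6004812 m


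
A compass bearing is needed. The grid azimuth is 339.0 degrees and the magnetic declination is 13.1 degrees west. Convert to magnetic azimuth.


magnetic azimuth = grid azimuth - declination (east +ve)
mag_az = 339.0 - -13.1 = 352.1 degrees

352.1 degrees


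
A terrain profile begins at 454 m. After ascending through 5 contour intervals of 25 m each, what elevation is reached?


elevation = 454 + 5 * 25 = 579 m

579 m


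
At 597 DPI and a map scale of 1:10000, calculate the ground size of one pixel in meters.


pixel_cm = 2.54 / 597 ≈ 0.004255 cm
ground = pixel_cm * 10000 / 100 = 2.54 * 10000 / (597 * 100) = 25400 / 59700 ≈ 0.43 m

0.43 m


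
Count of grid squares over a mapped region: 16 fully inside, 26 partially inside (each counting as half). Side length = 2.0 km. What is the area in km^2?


effective squares = 16 + 26 * 0.5 = 29.0
area = 29.0 * 4.0 = 116.0 km^2

116.0 km^2


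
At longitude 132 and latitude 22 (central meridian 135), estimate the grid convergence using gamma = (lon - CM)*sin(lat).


gamma = (132 - 135) * sin(22) = -3 * 0.374607 = -1.124 degrees

-1.124 degrees


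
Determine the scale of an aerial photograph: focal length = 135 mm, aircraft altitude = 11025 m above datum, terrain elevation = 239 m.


scale = f / (H - h) = 135 mm / 10786 m = 135 / 10786000 = 1:79896

1:79896


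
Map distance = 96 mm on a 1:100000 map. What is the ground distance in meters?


ground = 96 mm * 100000 / 1000 = 9600.0 m

9600.0 m


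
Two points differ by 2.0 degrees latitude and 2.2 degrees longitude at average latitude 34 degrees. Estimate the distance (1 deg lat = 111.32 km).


dlat_km = 2.0 * 111.32 = 222.64
dlon_km = 2.2 * 111.32 * cos(34) ≈ 203.035
dist = sqrt(222.64^2 + 203.035^2) ≈ 301.3 km

301.3 km


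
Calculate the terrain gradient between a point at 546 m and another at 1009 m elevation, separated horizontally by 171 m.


gradient = (1009 - 546) / 171 = 463 / 171 = 2.7076

2.7076
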